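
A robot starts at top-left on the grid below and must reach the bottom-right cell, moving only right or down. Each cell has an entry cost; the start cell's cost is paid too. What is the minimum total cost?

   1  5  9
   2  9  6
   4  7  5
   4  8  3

22

One optimal route is (0,0) → (1,0) → (2,0) → (2,1) → (2,2) → (3,2).
Its cost is 1 + 2 + 4 + 7 + 5 + 3 = 22.
(Top row then right column would cost 29.)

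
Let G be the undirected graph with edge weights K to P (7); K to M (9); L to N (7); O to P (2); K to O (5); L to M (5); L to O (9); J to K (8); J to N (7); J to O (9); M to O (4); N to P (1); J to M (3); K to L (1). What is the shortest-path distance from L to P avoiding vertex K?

A few of the L→P routes:
L - N - P: 7 + 1 = 8
L - M - O - P: 5 + 4 + 2 = 11
L - O - P: 9 + 2 = 11
L - M - J - N - P: 5 + 3 + 7 + 1 = 16
Best route has total 8.

8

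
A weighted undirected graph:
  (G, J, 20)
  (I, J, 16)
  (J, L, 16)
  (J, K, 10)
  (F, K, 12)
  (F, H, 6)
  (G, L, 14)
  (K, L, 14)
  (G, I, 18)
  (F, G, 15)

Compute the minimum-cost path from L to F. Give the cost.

26

Some routes from L to F:
L-J-K-F: 16 + 10 + 12 = 38
L-K-F: 14 + 12 = 26
L-G-F: 14 + 15 = 29
Shortest: 26.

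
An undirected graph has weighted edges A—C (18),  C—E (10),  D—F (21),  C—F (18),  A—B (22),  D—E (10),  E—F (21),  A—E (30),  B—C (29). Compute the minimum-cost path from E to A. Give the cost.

28

Comparing a few candidate routes:
E - C - B - A: 10 + 29 + 22 = 61
E - D - F - C - A: 10 + 21 + 18 + 18 = 67
E - F - C - B - A: 21 + 18 + 29 + 22 = 90
E - C - A: 10 + 18 = 28
E - F - C - A: 21 + 18 + 18 = 57
E - A: 30
The minimum is 28.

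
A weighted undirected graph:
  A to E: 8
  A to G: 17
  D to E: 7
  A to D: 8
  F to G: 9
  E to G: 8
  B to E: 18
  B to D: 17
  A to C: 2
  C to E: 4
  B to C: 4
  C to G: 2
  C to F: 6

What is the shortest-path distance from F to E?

10

Checking several routes:
F-G-C-E: 9 + 2 + 4 = 15
F-C-G-E: 6 + 2 + 8 = 16
F-C-E: 6 + 4 = 10
The minimum is 10.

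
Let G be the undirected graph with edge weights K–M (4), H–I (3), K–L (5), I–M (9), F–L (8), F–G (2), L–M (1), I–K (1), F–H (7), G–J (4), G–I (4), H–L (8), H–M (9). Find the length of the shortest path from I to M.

Comparing a few candidate routes:
I - K - M: 1 + 4 = 5
I - K - L - M: 1 + 5 + 1 = 7
I - M: 9
Best route has total 5.

5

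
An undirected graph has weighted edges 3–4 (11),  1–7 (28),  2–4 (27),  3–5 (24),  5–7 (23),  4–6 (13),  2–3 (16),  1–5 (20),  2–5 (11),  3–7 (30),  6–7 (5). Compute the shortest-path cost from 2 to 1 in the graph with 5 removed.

73

Comparing a few candidate routes:
2 - 3 - 7 - 1: 16 + 30 + 28 = 74
2 - 3 - 4 - 6 - 7 - 1: 16 + 11 + 13 + 5 + 28 = 73
2 - 4 - 6 - 7 - 1: 27 + 13 + 5 + 28 = 73
The minimum is 73.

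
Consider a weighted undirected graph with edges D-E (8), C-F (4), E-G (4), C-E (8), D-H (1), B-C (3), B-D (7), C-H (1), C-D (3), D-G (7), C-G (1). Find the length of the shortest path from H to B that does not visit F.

4

Some routes from H to B avoiding F:
H - D - B: 1 + 7 = 8
H - D - C - B: 1 + 3 + 3 = 7
H - C - B: 1 + 3 = 4
The minimum is 4.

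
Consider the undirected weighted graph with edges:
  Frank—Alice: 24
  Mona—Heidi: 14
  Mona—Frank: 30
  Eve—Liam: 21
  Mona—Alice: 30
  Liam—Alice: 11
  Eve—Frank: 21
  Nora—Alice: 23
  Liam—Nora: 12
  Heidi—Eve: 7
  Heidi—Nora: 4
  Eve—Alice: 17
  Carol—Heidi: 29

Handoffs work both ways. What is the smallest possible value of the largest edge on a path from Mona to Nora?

14

A few of the Mona→Nora routes:
Mona → Heidi → Eve → Liam → Alice → Nora: max(14, 7, 21, 11, 23) = 23
Mona → Heidi → Nora: max(14, 4) = 14
Mona → Heidi → Eve → Liam → Nora: max(14, 7, 21, 12) = 21
Mona → Heidi → Eve → Alice → Liam → Nora: max(14, 7, 17, 11, 12) = 17
Best route has worst link 14.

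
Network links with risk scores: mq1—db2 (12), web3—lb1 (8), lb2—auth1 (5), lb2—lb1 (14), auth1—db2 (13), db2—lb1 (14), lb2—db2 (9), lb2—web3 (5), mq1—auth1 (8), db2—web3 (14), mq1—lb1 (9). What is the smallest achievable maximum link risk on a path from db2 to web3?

A few of the db2→web3 routes:
db2 -> lb2 -> auth1 -> mq1 -> lb1 -> web3: max(9, 5, 8, 9, 8) = 9
db2 -> lb2 -> web3: max(9, 5) = 9
db2 -> mq1 -> lb1 -> web3: max(12, 9, 8) = 12
Best route has worst link 9.

9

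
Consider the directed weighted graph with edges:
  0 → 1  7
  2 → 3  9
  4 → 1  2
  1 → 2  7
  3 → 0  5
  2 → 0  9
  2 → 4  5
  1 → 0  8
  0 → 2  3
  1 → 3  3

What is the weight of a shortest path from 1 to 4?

Candidate routes:
1 - 0 - 2 - 4: 8 + 3 + 5 = 16
1 - 3 - 0 - 2 - 4: 3 + 5 + 3 + 5 = 16
1 - 2 - 4: 7 + 5 = 12
The minimum is 12.

12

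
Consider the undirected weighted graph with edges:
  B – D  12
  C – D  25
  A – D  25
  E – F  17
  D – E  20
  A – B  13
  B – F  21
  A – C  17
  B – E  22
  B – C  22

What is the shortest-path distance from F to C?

43

Comparing a few candidate routes:
F → B → D → C: 21 + 12 + 25 = 58
F → B → A → C: 21 + 13 + 17 = 51
F → B → C: 21 + 22 = 43
The minimum is 43.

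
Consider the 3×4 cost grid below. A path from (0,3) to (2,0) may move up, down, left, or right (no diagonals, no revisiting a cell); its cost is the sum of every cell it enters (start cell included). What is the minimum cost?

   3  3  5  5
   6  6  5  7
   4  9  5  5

26

Take (0,3) -> (0,2) -> (0,1) -> (0,0) -> (1,0) -> (2,0) for a total of 5 + 5 + 3 + 3 + 6 + 4 = 26.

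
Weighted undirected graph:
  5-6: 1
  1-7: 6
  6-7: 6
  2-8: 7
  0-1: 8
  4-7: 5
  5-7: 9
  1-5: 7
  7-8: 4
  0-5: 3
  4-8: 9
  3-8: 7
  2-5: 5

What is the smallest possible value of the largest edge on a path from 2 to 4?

A few of the 2→4 routes:
2→5→6→7→4: max(5, 1, 6, 5) = 6
2→8→7→4: max(7, 4, 5) = 7
2→5→0→1→7→4: max(5, 3, 8, 6, 5) = 8
2→5→1→7→4: max(5, 7, 6, 5) = 7
The minimum achievable maximum is 6.

6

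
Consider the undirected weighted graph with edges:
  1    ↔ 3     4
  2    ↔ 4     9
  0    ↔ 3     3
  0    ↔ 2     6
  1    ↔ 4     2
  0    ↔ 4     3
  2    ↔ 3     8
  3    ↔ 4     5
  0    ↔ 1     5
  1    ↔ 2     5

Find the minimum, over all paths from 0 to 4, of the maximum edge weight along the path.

3

A few of the 0→4 routes:
0 -> 3 -> 4: max(3, 5) = 5
0 -> 1 -> 3 -> 4: max(5, 4, 5) = 5
0 -> 3 -> 1 -> 4: max(3, 4, 2) = 4
0 -> 4: max(3) = 3
The minimum achievable maximum is 3.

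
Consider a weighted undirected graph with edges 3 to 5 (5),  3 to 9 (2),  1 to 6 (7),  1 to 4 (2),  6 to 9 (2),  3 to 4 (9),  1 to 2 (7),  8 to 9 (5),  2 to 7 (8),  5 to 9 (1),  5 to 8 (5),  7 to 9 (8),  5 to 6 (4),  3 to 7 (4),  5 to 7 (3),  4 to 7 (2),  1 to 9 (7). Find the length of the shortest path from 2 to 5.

11

Comparing a few candidate routes:
2-1-9-5: 7 + 7 + 1 = 15
2-1-4-7-5: 7 + 2 + 2 + 3 = 14
2-7-5: 8 + 3 = 11
2-7-3-9-5: 8 + 4 + 2 + 1 = 15
The minimum is 11.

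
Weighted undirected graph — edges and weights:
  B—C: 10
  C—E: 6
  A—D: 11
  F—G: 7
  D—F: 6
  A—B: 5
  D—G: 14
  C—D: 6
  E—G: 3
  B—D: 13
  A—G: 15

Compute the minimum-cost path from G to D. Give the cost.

13

Checking several routes:
G -> D: 14
G -> F -> D: 7 + 6 = 13
G -> E -> C -> D: 3 + 6 + 6 = 15
Shortest: 13.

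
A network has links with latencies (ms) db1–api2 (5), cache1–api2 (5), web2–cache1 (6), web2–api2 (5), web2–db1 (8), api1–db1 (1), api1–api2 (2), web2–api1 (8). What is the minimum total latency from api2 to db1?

3

Some routes from api2 to db1:
api2 -> api1 -> db1: 2 + 1 = 3
api2 -> api1 -> web2 -> db1: 2 + 8 + 8 = 18
api2 -> db1: 5
api2 -> web2 -> db1: 5 + 8 = 13
api2 -> web2 -> api1 -> db1: 5 + 8 + 1 = 14
The minimum is 3 ms.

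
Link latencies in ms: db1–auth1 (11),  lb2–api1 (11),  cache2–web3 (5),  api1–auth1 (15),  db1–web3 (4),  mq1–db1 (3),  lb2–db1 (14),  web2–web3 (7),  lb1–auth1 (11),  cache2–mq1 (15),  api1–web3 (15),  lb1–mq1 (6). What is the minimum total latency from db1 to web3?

4

Checking several routes:
db1-lb2-api1-web3: 14 + 11 + 15 = 40
db1-auth1-api1-web3: 11 + 15 + 15 = 41
db1-web3: 4
db1-mq1-cache2-web3: 3 + 15 + 5 = 23
Best route has total 4 ms.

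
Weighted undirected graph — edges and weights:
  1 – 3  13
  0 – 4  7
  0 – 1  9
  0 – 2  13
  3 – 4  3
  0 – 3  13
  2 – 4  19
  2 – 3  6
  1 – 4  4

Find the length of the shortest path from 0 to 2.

13

A few of the 0→2 routes:
0 -> 3 -> 2: 13 + 6 = 19
0 -> 4 -> 3 -> 2: 7 + 3 + 6 = 16
0 -> 2: 13
0 -> 1 -> 4 -> 3 -> 2: 9 + 4 + 3 + 6 = 22
Best route has total 13.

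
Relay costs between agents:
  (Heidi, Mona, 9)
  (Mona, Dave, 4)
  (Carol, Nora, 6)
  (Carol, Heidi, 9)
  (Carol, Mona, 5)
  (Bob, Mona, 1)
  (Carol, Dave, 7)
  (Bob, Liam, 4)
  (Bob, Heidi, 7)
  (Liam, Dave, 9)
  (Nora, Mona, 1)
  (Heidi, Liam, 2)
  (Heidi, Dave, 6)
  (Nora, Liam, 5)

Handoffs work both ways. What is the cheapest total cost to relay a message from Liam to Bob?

Checking several routes:
Liam → Nora → Mona → Bob: 5 + 1 + 1 = 7
Liam → Heidi → Dave → Mona → Bob: 2 + 6 + 4 + 1 = 13
Liam → Bob: 4
Liam → Heidi → Mona → Bob: 2 + 9 + 1 = 12
Liam → Heidi → Bob: 2 + 7 = 9
Liam → Dave → Mona → Bob: 9 + 4 + 1 = 14
Best route has total 4.

4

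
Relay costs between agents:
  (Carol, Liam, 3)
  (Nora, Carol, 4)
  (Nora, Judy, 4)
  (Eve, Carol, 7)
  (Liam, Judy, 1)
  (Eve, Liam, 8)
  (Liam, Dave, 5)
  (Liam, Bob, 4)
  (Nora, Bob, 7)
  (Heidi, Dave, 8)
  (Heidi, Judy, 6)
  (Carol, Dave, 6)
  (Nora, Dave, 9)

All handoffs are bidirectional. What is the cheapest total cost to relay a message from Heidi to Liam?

7

A few of the Heidi→Liam routes:
Heidi → Judy → Liam: 6 + 1 = 7
Heidi → Dave → Carol → Liam: 8 + 6 + 3 = 17
Heidi → Judy → Nora → Carol → Liam: 6 + 4 + 4 + 3 = 17
Heidi → Dave → Liam: 8 + 5 = 13
Shortest: 7.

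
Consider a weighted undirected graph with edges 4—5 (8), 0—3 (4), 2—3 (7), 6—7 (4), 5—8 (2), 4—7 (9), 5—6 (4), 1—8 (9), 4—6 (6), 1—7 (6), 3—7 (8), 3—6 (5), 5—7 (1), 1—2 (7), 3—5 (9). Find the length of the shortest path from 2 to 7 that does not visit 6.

13

A few of the 2→7 routes:
2-1-7: 7 + 6 = 13
2-3-7: 7 + 8 = 15
2-1-8-5-7: 7 + 9 + 2 + 1 = 19
2-3-5-4-7: 7 + 9 + 8 + 9 = 33
2-3-5-7: 7 + 9 + 1 = 17
The minimum is 13.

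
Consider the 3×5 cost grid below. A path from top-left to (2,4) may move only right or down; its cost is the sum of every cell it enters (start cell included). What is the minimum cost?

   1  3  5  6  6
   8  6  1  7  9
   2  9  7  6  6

29

Take [0,0] [0,1] [0,2] [1,2] [1,3] [2,3] [2,4] for a total of 1 + 3 + 5 + 1 + 7 + 6 + 6 = 29.
(Top row then right column would cost 36.)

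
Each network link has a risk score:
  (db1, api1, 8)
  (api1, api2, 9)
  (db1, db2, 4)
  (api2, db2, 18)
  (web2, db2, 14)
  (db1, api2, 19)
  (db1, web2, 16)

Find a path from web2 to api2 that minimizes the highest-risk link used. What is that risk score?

Some routes from web2 to api2:
web2-db2-db1-api2: max(14, 4, 19) = 19
web2-db1-api1-api2: max(16, 8, 9) = 16
web2-db2-api2: max(14, 18) = 18
web2-db1-db2-api2: max(16, 4, 18) = 18
web2-db2-db1-api1-api2: max(14, 4, 8, 9) = 14
Best route has worst link 14.

14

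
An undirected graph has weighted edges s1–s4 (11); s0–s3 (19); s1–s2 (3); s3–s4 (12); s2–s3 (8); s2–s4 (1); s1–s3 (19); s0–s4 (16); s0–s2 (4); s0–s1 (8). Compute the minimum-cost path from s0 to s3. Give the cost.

Some routes from s0 to s3:
s0 → s2 → s4 → s3: 4 + 1 + 12 = 17
s0 → s2 → s3: 4 + 8 = 12
s0 → s3: 19
s0 → s1 → s2 → s3: 8 + 3 + 8 = 19
Shortest: 12.

12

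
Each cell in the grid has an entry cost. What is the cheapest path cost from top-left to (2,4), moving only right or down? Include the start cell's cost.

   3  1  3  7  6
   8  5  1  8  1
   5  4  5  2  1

Cheapest: [0,0]→[0,1]→[0,2]→[1,2]→[2,2]→[2,3]→[2,4]
  3 + 1 + 3 + 1 + 5 + 2 + 1 = 16

16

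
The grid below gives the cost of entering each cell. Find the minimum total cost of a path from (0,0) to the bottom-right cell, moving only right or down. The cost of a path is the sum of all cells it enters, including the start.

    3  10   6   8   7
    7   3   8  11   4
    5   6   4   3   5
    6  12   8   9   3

Cheapest: r0c0 r1c0 r1c1 r2c1 r2c2 r2c3 r2c4 r3c4
  3 + 7 + 3 + 6 + 4 + 3 + 5 + 3 = 34
For comparison, the top-then-right route costs 46.

34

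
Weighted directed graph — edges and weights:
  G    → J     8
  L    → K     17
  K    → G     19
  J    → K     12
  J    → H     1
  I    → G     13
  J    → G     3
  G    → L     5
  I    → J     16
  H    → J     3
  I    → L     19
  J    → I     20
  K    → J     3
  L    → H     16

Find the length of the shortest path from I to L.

Some routes from I to L:
I→G→L: 13 + 5 = 18
I→J→G→L: 16 + 3 + 5 = 24
I→L: 19
Best route has total 18.

18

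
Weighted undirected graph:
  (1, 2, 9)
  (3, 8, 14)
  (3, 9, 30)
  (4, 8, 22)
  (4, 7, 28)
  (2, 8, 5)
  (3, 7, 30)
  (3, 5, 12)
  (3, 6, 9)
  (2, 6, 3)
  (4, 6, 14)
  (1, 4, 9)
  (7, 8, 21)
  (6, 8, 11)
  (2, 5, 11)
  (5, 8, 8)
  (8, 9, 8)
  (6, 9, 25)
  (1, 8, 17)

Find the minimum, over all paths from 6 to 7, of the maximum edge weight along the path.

Some routes from 6 to 7:
6 - 4 - 1 - 2 - 8 - 7: max(14, 9, 9, 5, 21) = 21
6 - 4 - 1 - 2 - 5 - 8 - 7: max(14, 9, 9, 11, 8, 21) = 21
6 - 4 - 1 - 2 - 5 - 3 - 8 - 7: max(14, 9, 9, 11, 12, 14, 21) = 21
Smallest bottleneck: 21.

21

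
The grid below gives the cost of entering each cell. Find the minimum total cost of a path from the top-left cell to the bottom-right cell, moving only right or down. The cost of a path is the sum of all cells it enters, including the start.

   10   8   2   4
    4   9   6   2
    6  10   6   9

Take [0,0]→[0,1]→[0,2]→[0,3]→[1,3]→[2,3] for a total of 10 + 8 + 2 + 4 + 2 + 9 = 35.

35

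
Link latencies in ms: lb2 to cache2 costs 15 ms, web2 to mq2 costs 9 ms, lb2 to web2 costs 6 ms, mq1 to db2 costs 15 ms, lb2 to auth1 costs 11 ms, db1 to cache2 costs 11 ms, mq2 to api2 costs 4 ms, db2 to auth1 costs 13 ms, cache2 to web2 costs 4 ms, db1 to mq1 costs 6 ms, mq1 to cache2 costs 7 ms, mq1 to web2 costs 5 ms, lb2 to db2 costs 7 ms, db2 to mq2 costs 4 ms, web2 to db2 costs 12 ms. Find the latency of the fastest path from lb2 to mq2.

11

Some routes from lb2 to mq2:
lb2 → web2 → mq2: 6 + 9 = 15
lb2 → db2 → mq2: 7 + 4 = 11
lb2 → web2 → db2 → mq2: 6 + 12 + 4 = 22
Best route has total 11 ms.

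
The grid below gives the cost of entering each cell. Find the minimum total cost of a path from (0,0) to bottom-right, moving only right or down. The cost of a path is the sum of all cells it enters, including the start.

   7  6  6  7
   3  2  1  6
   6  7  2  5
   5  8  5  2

One optimal route is r0c0 → r1c0 → r1c1 → r1c2 → r2c2 → r2c3 → r3c3.
Its cost is 7 + 3 + 2 + 1 + 2 + 5 + 2 = 22.

22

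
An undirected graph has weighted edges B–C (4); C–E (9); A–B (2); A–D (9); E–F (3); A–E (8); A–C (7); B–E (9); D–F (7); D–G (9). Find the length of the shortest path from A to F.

Comparing a few candidate routes:
A -> B -> E -> F: 2 + 9 + 3 = 14
A -> B -> C -> E -> F: 2 + 4 + 9 + 3 = 18
A -> C -> E -> F: 7 + 9 + 3 = 19
A -> D -> F: 9 + 7 = 16
A -> E -> F: 8 + 3 = 11
Best route has total 11.

11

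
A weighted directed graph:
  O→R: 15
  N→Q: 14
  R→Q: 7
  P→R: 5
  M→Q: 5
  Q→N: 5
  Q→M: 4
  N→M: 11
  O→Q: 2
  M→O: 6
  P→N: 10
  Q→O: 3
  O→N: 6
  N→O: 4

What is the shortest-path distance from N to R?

19

Some routes from N to R:
N→Q→O→R: 14 + 3 + 15 = 32
N→O→R: 4 + 15 = 19
N→M→Q→O→R: 11 + 5 + 3 + 15 = 34
N→M→O→R: 11 + 6 + 15 = 32
The minimum is 19.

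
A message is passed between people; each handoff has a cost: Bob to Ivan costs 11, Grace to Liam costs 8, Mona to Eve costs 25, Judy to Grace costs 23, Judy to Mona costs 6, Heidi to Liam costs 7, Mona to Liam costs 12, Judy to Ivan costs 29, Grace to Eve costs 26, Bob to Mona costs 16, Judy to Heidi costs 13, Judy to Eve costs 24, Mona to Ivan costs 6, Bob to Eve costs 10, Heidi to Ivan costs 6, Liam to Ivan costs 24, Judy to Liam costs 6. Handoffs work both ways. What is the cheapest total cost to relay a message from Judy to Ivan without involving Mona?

Comparing a few candidate routes:
Judy -> Liam -> Heidi -> Ivan: 6 + 7 + 6 = 19
Judy -> Ivan: 29
Judy -> Heidi -> Ivan: 13 + 6 = 19
The minimum is 19.

19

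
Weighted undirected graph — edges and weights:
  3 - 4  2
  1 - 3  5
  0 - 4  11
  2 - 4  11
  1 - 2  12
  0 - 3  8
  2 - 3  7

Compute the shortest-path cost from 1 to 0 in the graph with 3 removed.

Routes from 1 to 0 avoiding 3:
1-2-4-0: 12 + 11 + 11 = 34
The minimum is 34.

34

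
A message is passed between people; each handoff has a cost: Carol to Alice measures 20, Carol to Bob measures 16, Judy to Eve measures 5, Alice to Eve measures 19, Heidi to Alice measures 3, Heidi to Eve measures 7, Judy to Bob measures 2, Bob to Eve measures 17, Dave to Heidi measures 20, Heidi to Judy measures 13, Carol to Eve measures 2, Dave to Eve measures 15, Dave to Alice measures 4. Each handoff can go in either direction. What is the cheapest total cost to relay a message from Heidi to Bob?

14

Comparing a few candidate routes:
Heidi → Eve → Bob: 7 + 17 = 24
Heidi → Eve → Judy → Bob: 7 + 5 + 2 = 14
Heidi → Judy → Bob: 13 + 2 = 15
Shortest: 14.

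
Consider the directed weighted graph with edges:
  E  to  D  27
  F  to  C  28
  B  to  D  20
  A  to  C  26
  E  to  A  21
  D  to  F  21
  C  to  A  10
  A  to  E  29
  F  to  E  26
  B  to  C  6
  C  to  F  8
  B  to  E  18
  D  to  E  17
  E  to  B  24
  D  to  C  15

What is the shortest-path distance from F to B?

50

Paths from F to B:
F - C - A - E - B: 28 + 10 + 29 + 24 = 91
F - E - B: 26 + 24 = 50
Best route has total 50.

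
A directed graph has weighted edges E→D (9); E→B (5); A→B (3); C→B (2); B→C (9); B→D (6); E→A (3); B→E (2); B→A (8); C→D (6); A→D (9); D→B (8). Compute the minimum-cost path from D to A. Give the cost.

13

Candidate routes:
D -> B -> E -> A: 8 + 2 + 3 = 13
D -> B -> A: 8 + 8 = 16
The minimum is 13.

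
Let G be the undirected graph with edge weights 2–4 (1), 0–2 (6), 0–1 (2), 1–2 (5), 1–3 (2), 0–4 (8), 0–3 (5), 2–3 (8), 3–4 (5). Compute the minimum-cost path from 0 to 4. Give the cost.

7

Some routes from 0 to 4:
0 → 4: 8
0 → 2 → 4: 6 + 1 = 7
0 → 3 → 4: 5 + 5 = 10
0 → 1 → 2 → 4: 2 + 5 + 1 = 8
0 → 1 → 3 → 4: 2 + 2 + 5 = 9
Shortest: 7.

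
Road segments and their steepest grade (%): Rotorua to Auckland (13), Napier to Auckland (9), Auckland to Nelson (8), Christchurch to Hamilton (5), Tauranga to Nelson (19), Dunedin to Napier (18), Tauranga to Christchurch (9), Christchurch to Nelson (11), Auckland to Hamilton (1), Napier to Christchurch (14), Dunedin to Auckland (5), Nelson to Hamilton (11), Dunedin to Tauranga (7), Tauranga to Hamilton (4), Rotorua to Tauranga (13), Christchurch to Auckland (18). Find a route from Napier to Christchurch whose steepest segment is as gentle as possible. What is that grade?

Comparing a few candidate routes:
Napier-Auckland-Dunedin-Tauranga-Hamilton-Christchurch: max(9, 5, 7, 4, 5) = 9
Napier-Auckland-Hamilton-Tauranga-Christchurch: max(9, 1, 4, 9) = 9
Napier-Auckland-Dunedin-Tauranga-Christchurch: max(9, 5, 7, 9) = 9
Best route has worst link 9%.

9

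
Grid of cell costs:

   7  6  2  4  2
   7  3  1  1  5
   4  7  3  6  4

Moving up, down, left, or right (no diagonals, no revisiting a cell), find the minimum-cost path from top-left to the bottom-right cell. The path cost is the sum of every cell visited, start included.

26

Cheapest: (0,0) -> (0,1) -> (0,2) -> (1,2) -> (1,3) -> (1,4) -> (2,4)
  7 + 6 + 2 + 1 + 1 + 5 + 4 = 26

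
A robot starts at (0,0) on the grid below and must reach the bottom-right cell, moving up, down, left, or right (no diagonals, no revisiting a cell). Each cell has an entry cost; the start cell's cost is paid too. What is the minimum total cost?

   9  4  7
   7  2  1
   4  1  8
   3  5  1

Best path: r0c0→r0c1→r1c1→r2c1→r3c1→r3c2
Cost: 9 + 4 + 2 + 1 + 5 + 1 = 22

22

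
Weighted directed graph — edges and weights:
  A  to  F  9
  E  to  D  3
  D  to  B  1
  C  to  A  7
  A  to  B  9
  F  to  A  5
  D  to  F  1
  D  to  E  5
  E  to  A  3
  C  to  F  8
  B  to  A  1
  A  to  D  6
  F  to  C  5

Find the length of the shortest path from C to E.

Candidate routes:
C → F → A → D → E: 8 + 5 + 6 + 5 = 24
C → A → D → E: 7 + 6 + 5 = 18
Best route has total 18.

18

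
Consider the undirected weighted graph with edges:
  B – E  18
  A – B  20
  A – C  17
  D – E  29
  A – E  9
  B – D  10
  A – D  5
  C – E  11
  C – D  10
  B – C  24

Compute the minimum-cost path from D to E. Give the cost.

Some routes from D to E:
D→A→E: 5 + 9 = 14
D→B→E: 10 + 18 = 28
D→C→E: 10 + 11 = 21
D→A→C→E: 5 + 17 + 11 = 33
D→E: 29
D→C→A→E: 10 + 17 + 9 = 36
The minimum is 14.

14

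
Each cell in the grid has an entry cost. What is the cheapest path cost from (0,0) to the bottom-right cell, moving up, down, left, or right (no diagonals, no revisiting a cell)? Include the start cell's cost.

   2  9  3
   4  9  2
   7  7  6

22

Best path: r0c0→r0c1→r0c2→r1c2→r2c2
Cost: 2 + 9 + 3 + 2 + 6 = 22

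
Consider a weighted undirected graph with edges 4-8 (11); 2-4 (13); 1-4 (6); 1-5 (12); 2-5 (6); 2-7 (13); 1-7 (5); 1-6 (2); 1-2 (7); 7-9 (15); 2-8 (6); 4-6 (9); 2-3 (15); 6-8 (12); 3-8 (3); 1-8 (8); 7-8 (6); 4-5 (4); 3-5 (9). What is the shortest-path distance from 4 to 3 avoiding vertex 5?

A few of the 4→3 routes:
4-8-3: 11 + 3 = 14
4-1-7-8-3: 6 + 5 + 6 + 3 = 20
4-1-8-3: 6 + 8 + 3 = 17
Best route has total 14.

14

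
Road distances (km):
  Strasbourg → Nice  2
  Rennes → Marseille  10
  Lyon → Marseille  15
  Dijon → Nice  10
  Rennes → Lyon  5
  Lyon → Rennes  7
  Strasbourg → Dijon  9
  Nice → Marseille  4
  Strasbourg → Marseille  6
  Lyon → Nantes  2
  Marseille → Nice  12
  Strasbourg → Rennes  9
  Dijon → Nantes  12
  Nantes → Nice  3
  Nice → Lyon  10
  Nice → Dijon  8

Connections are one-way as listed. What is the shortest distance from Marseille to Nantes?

Routes from Marseille to Nantes:
Marseille -> Nice -> Lyon -> Nantes: 12 + 10 + 2 = 24
Marseille -> Nice -> Dijon -> Nantes: 12 + 8 + 12 = 32
Shortest: 24 km.

24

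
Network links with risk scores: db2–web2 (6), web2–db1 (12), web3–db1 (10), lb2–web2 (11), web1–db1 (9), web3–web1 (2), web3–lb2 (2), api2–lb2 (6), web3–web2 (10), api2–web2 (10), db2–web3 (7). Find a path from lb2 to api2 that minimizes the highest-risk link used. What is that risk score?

Checking several routes:
lb2 -> api2: max(6) = 6
lb2 -> web3 -> web2 -> api2: max(2, 10, 10) = 10
lb2 -> web3 -> db2 -> web2 -> api2: max(2, 7, 6, 10) = 10
Smallest bottleneck: 6.

6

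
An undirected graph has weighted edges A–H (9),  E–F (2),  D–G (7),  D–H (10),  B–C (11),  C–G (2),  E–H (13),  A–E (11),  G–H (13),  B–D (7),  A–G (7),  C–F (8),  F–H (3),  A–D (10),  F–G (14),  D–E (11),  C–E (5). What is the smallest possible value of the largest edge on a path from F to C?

5

Some routes from F to C:
F - H - A - G - C: max(3, 9, 7, 2) = 9
F - H - D - G - C: max(3, 10, 7, 2) = 10
F - C: max(8) = 8
F - H - D - A - G - C: max(3, 10, 10, 7, 2) = 10
F - E - C: max(2, 5) = 5
Smallest bottleneck: 5.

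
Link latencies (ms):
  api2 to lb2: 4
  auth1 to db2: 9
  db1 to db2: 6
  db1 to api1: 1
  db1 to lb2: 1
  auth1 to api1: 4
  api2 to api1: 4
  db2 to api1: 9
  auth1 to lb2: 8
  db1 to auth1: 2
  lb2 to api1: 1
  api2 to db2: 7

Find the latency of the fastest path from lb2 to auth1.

3

Some routes from lb2 to auth1:
lb2→db1→api1→auth1: 1 + 1 + 4 = 6
lb2→db1→auth1: 1 + 2 = 3
lb2→api1→db1→auth1: 1 + 1 + 2 = 4
lb2→api1→auth1: 1 + 4 = 5
Best route has total 3 ms.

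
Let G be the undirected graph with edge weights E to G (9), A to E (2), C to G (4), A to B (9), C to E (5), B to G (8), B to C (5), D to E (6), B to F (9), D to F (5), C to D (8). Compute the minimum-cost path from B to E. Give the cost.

A few of the B→E routes:
B → G → C → E: 8 + 4 + 5 = 17
B → C → E: 5 + 5 = 10
B → A → E: 9 + 2 = 11
Shortest: 10.

10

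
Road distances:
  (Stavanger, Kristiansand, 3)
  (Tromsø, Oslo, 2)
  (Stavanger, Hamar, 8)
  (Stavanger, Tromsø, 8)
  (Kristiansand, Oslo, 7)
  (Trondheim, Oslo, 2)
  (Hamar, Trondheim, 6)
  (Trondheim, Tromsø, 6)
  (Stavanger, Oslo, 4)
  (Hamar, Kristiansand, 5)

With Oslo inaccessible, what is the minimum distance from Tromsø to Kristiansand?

11

Routes from Tromsø to Kristiansand avoiding Oslo:
Tromsø → Trondheim → Hamar → Stavanger → Kristiansand: 6 + 6 + 8 + 3 = 23
Tromsø → Trondheim → Hamar → Kristiansand: 6 + 6 + 5 = 17
Tromsø → Stavanger → Hamar → Kristiansand: 8 + 8 + 5 = 21
Tromsø → Stavanger → Kristiansand: 8 + 3 = 11
Shortest: 11.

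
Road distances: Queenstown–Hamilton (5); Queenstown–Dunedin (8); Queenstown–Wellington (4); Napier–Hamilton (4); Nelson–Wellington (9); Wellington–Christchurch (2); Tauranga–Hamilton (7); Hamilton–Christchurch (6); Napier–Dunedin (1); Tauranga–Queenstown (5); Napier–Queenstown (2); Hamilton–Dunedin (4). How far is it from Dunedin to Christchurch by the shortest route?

9

Comparing a few candidate routes:
Dunedin → Napier → Queenstown → Wellington → Christchurch: 1 + 2 + 4 + 2 = 9
Dunedin → Napier → Hamilton → Christchurch: 1 + 4 + 6 = 11
Dunedin → Hamilton → Christchurch: 4 + 6 = 10
Best route has total 9.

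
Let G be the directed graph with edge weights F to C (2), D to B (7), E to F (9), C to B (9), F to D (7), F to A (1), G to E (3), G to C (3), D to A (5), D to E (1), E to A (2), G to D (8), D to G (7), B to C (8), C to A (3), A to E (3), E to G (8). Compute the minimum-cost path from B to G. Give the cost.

Routes from B to G:
B → C → A → E → G: 8 + 3 + 3 + 8 = 22
B → C → A → E → F → D → G: 8 + 3 + 3 + 9 + 7 + 7 = 37
Shortest: 22.

22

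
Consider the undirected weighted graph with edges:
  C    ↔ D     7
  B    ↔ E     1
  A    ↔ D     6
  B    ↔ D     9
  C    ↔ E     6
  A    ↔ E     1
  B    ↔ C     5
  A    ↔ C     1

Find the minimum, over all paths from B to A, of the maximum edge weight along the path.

1

Checking several routes:
B→C→A: max(5, 1) = 5
B→E→A: max(1, 1) = 1
B→E→C→A: max(1, 6, 1) = 6
B→E→C→D→A: max(1, 6, 7, 6) = 7
B→C→E→A: max(5, 6, 1) = 6
Smallest bottleneck: 1.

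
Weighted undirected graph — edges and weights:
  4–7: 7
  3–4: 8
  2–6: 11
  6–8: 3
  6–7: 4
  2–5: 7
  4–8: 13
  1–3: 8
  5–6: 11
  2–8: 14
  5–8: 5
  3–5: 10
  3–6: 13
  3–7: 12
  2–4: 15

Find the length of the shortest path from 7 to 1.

Some routes from 7 to 1:
7 → 6 → 8 → 5 → 3 → 1: 4 + 3 + 5 + 10 + 8 = 30
7 → 4 → 3 → 1: 7 + 8 + 8 = 23
7 → 3 → 1: 12 + 8 = 20
7 → 6 → 3 → 1: 4 + 13 + 8 = 25
The minimum is 20.

20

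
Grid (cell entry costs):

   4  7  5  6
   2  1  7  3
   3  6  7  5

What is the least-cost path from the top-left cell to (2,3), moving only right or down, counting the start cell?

22

Take (0,0) → (1,0) → (1,1) → (1,2) → (1,3) → (2,3) for a total of 4 + 2 + 1 + 7 + 3 + 5 = 22.
(Top row then right column would cost 30.)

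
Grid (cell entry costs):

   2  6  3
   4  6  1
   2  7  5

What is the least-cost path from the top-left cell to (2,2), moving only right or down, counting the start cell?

17

One optimal route is r0c0 -> r0c1 -> r0c2 -> r1c2 -> r2c2.
Its cost is 2 + 6 + 3 + 1 + 5 = 17.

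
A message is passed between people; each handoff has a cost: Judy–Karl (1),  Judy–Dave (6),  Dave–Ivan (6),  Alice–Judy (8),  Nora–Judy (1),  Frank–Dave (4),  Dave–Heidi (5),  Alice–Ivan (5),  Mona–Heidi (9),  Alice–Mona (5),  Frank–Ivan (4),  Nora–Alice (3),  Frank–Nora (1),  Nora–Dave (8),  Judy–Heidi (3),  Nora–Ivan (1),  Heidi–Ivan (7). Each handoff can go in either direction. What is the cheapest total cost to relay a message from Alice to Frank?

4

Comparing a few candidate routes:
Alice→Nora→Frank: 3 + 1 = 4
Alice→Ivan→Nora→Frank: 5 + 1 + 1 = 7
Alice→Nora→Ivan→Frank: 3 + 1 + 4 = 8
Shortest: 4.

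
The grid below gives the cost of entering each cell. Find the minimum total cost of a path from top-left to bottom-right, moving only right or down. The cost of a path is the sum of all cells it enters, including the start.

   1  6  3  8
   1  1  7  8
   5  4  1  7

Path [0,0] → [1,0] → [1,1] → [2,1] → [2,2] → [2,3]: 1 + 1 + 1 + 4 + 1 + 7 = 15.
For comparison, the top-then-right route costs 33.

15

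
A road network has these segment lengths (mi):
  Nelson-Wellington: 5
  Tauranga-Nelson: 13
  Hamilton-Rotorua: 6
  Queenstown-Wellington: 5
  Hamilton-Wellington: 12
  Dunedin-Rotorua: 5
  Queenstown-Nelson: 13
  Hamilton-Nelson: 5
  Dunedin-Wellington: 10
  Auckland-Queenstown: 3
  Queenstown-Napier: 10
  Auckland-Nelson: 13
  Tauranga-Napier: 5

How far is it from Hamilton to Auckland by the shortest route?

Some routes from Hamilton to Auckland:
Hamilton - Rotorua - Dunedin - Wellington - Queenstown - Auckland: 6 + 5 + 10 + 5 + 3 = 29
Hamilton - Wellington - Queenstown - Auckland: 12 + 5 + 3 = 20
Hamilton - Nelson - Auckland: 5 + 13 = 18
Hamilton - Nelson - Wellington - Queenstown - Auckland: 5 + 5 + 5 + 3 = 18
Hamilton - Wellington - Nelson - Auckland: 12 + 5 + 13 = 30
Hamilton - Nelson - Queenstown - Auckland: 5 + 13 + 3 = 21
Best route has total 18 mi.

18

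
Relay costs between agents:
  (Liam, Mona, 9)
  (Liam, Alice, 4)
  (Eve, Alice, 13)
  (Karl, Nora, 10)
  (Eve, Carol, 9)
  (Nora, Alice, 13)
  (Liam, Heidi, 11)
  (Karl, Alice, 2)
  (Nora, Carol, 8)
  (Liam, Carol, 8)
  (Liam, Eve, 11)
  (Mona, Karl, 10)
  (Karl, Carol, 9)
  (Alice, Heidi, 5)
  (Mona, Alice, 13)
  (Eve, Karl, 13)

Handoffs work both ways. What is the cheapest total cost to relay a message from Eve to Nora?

17

Comparing a few candidate routes:
Eve → Karl → Nora: 13 + 10 = 23
Eve → Alice → Nora: 13 + 13 = 26
Eve → Alice → Karl → Nora: 13 + 2 + 10 = 25
Eve → Liam → Carol → Nora: 11 + 8 + 8 = 27
Eve → Carol → Nora: 9 + 8 = 17
Eve → Liam → Alice → Karl → Nora: 11 + 4 + 2 + 10 = 27
Shortest: 17.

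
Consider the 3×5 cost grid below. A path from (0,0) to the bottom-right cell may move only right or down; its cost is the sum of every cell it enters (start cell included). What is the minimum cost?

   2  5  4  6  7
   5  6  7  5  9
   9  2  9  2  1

25

Path r0c0→r0c1→r0c2→r0c3→r1c3→r2c3→r2c4: 2 + 5 + 4 + 6 + 5 + 2 + 1 = 25.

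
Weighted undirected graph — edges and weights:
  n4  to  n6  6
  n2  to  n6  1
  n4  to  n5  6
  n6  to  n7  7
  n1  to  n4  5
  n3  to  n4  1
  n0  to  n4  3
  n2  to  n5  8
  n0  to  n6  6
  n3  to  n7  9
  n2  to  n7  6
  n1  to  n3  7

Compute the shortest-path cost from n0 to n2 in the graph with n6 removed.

Routes from n0 to n2 avoiding n6:
n0 - n4 - n5 - n2: 3 + 6 + 8 = 17
n0 - n4 - n3 - n7 - n2: 3 + 1 + 9 + 6 = 19
n0 - n4 - n1 - n3 - n7 - n2: 3 + 5 + 7 + 9 + 6 = 30
Best route has total 17.

17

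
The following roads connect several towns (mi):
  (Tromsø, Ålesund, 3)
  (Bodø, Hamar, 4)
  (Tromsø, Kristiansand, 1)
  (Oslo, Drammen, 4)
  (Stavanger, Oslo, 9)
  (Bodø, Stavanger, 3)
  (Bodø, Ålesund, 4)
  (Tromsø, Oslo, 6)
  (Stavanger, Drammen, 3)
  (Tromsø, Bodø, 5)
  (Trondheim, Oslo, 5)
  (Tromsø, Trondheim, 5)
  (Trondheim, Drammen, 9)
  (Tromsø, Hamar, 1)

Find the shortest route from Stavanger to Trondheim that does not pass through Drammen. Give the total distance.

Checking several routes:
Stavanger → Bodø → Hamar → Tromsø → Trondheim: 3 + 4 + 1 + 5 = 13
Stavanger → Oslo → Trondheim: 9 + 5 = 14
Stavanger → Bodø → Tromsø → Trondheim: 3 + 5 + 5 = 13
Best route has total 13 mi.

13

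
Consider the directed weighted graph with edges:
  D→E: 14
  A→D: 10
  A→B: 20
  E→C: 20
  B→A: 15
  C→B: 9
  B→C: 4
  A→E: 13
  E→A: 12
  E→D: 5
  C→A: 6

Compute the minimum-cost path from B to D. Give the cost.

20

Candidate routes:
B→A→D: 15 + 10 = 25
B→C→A→E→D: 4 + 6 + 13 + 5 = 28
B→A→E→D: 15 + 13 + 5 = 33
B→C→A→D: 4 + 6 + 10 = 20
Shortest: 20.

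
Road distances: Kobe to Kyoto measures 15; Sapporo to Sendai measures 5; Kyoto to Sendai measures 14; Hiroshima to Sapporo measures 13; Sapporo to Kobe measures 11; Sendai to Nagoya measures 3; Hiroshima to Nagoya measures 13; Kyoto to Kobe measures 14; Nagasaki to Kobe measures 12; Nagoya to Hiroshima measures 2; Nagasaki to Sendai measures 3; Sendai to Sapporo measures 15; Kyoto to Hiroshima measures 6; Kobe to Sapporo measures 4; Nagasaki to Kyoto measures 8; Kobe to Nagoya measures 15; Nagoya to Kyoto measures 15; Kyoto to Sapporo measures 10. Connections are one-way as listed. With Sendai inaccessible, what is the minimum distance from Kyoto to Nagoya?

Paths from Kyoto to Nagoya avoiding Sendai:
Kyoto - Hiroshima - Nagoya: 6 + 13 = 19
Kyoto - Hiroshima - Sapporo - Kobe - Nagoya: 6 + 13 + 11 + 15 = 45
Kyoto - Kobe - Nagoya: 14 + 15 = 29
Kyoto - Sapporo - Kobe - Nagoya: 10 + 11 + 15 = 36
Best route has total 19.

19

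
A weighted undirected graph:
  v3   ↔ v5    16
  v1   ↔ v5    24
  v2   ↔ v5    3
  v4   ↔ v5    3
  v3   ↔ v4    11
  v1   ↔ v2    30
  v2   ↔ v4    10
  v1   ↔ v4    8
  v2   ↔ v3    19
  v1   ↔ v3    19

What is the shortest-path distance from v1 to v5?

A few of the v1→v5 routes:
v1 -> v4 -> v5: 8 + 3 = 11
v1 -> v3 -> v4 -> v5: 19 + 11 + 3 = 33
v1 -> v5: 24
v1 -> v4 -> v2 -> v5: 8 + 10 + 3 = 21
Best route has total 11.

11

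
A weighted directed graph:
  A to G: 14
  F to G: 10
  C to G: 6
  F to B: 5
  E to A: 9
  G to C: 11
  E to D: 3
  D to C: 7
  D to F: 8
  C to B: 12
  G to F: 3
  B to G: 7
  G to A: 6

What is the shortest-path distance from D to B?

13

Candidate routes:
D - C - B: 7 + 12 = 19
D - F - B: 8 + 5 = 13
D - C - G - F - B: 7 + 6 + 3 + 5 = 21
D - F - G - C - B: 8 + 10 + 11 + 12 = 41
The minimum is 13.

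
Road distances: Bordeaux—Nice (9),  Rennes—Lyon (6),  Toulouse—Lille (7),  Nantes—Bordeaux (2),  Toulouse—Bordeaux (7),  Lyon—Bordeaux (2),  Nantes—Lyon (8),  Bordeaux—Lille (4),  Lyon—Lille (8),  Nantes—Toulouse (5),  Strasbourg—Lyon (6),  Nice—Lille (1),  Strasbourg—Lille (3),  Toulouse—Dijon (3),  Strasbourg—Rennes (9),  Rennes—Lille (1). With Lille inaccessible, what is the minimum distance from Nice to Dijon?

19

Paths from Nice to Dijon avoiding Lille:
Nice - Bordeaux - Nantes - Toulouse - Dijon: 9 + 2 + 5 + 3 = 19
Nice - Bordeaux - Lyon - Nantes - Toulouse - Dijon: 9 + 2 + 8 + 5 + 3 = 27
Nice - Bordeaux - Toulouse - Dijon: 9 + 7 + 3 = 19
Shortest: 19.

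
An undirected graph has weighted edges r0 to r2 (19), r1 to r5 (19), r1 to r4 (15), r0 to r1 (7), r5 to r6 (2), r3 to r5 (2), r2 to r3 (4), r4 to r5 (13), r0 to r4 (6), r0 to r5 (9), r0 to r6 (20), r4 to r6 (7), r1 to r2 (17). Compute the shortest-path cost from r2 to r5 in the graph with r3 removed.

28

A few of the r2→r5 routes:
r2 → r0 → r4 → r6 → r5: 19 + 6 + 7 + 2 = 34
r2 → r1 → r0 → r5: 17 + 7 + 9 = 33
r2 → r1 → r5: 17 + 19 = 36
r2 → r0 → r5: 19 + 9 = 28
The minimum is 28.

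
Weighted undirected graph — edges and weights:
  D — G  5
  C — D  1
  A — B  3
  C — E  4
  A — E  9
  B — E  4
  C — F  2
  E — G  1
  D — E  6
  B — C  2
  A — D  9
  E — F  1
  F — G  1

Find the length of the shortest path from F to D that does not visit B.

3

Some routes from F to D avoiding B:
F → G → D: 1 + 5 = 6
F → E → C → D: 1 + 4 + 1 = 6
F → E → D: 1 + 6 = 7
F → C → D: 2 + 1 = 3
F → E → G → D: 1 + 1 + 5 = 7
The minimum is 3.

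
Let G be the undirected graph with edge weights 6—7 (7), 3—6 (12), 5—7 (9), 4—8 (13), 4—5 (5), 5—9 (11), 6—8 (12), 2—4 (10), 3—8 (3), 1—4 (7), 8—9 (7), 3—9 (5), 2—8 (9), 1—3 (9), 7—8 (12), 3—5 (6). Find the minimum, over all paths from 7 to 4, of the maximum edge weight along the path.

9

Some routes from 7 to 4:
7 - 5 - 3 - 8 - 2 - 4: max(9, 6, 3, 9, 10) = 10
7 - 5 - 3 - 9 - 8 - 2 - 4: max(9, 6, 5, 7, 9, 10) = 10
7 - 5 - 9 - 8 - 2 - 4: max(9, 11, 7, 9, 10) = 11
7 - 5 - 9 - 8 - 3 - 1 - 4: max(9, 11, 7, 3, 9, 7) = 11
7 - 5 - 3 - 1 - 4: max(9, 6, 9, 7) = 9
7 - 5 - 4: max(9, 5) = 9
The minimum achievable maximum is 9.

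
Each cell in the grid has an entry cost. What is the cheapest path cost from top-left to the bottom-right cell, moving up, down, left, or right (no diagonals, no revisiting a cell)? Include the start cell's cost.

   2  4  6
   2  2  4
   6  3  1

10

One optimal route is r0c0 → r1c0 → r1c1 → r2c1 → r2c2.
Its cost is 2 + 2 + 2 + 3 + 1 = 10.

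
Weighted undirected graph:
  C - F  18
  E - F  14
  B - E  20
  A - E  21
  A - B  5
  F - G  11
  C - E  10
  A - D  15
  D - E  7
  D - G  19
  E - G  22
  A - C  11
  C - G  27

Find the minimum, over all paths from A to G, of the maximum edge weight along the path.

14

Checking several routes:
A - C - E - F - G: max(11, 10, 14, 11) = 14
A - D - E - C - F - G: max(15, 7, 10, 18, 11) = 18
A - C - F - G: max(11, 18, 11) = 18
A - D - E - F - G: max(15, 7, 14, 11) = 15
The minimum achievable maximum is 14.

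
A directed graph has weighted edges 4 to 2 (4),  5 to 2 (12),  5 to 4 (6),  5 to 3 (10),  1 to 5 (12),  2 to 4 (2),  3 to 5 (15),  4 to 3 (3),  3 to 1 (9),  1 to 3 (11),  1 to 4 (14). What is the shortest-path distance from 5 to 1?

18

Candidate routes:
5 - 3 - 1: 10 + 9 = 19
5 - 2 - 4 - 3 - 1: 12 + 2 + 3 + 9 = 26
5 - 4 - 3 - 1: 6 + 3 + 9 = 18
Shortest: 18.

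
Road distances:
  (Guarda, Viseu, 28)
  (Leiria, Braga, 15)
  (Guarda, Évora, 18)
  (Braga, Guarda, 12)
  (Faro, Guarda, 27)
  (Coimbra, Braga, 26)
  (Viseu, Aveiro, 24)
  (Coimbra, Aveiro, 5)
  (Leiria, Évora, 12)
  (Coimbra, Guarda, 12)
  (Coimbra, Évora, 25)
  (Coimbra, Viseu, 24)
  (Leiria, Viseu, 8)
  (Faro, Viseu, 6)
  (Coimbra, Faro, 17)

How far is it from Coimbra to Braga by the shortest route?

Checking several routes:
Coimbra - Viseu - Leiria - Braga: 24 + 8 + 15 = 47
Coimbra - Aveiro - Viseu - Leiria - Braga: 5 + 24 + 8 + 15 = 52
Coimbra - Braga: 26
Coimbra - Guarda - Braga: 12 + 12 = 24
Coimbra - Faro - Viseu - Leiria - Braga: 17 + 6 + 8 + 15 = 46
Shortest: 24.

24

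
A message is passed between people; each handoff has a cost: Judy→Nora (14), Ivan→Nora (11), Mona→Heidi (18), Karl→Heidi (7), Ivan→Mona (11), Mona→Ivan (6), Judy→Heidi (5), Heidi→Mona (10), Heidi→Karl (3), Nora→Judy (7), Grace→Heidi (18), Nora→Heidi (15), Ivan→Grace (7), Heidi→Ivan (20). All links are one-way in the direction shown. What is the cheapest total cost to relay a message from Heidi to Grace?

23

Paths from Heidi to Grace:
Heidi-Mona-Ivan-Grace: 10 + 6 + 7 = 23
Heidi-Ivan-Grace: 20 + 7 = 27
The minimum is 23.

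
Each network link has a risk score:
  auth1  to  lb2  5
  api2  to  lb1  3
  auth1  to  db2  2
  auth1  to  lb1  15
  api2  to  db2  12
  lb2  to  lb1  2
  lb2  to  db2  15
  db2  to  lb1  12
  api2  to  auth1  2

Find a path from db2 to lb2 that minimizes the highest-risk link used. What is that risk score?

3

Checking several routes:
db2 - auth1 - lb2: max(2, 5) = 5
db2 - lb1 - lb2: max(12, 2) = 12
db2 - lb1 - api2 - auth1 - lb2: max(12, 3, 2, 5) = 12
db2 - api2 - auth1 - lb2: max(12, 2, 5) = 12
db2 - auth1 - api2 - lb1 - lb2: max(2, 2, 3, 2) = 3
Smallest bottleneck: 3.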